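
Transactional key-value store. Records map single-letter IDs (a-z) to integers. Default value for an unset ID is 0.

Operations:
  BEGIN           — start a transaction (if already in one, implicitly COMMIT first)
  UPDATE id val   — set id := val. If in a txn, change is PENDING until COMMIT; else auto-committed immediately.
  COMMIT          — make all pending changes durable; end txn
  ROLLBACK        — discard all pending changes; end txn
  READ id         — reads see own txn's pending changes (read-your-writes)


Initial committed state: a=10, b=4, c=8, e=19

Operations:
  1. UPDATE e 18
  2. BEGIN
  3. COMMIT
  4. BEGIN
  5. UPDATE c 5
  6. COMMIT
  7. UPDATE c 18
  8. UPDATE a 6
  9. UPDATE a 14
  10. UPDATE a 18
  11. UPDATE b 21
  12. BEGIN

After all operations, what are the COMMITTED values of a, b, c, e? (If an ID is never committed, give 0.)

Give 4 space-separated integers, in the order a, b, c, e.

Answer: 18 21 18 18

Derivation:
Initial committed: {a=10, b=4, c=8, e=19}
Op 1: UPDATE e=18 (auto-commit; committed e=18)
Op 2: BEGIN: in_txn=True, pending={}
Op 3: COMMIT: merged [] into committed; committed now {a=10, b=4, c=8, e=18}
Op 4: BEGIN: in_txn=True, pending={}
Op 5: UPDATE c=5 (pending; pending now {c=5})
Op 6: COMMIT: merged ['c'] into committed; committed now {a=10, b=4, c=5, e=18}
Op 7: UPDATE c=18 (auto-commit; committed c=18)
Op 8: UPDATE a=6 (auto-commit; committed a=6)
Op 9: UPDATE a=14 (auto-commit; committed a=14)
Op 10: UPDATE a=18 (auto-commit; committed a=18)
Op 11: UPDATE b=21 (auto-commit; committed b=21)
Op 12: BEGIN: in_txn=True, pending={}
Final committed: {a=18, b=21, c=18, e=18}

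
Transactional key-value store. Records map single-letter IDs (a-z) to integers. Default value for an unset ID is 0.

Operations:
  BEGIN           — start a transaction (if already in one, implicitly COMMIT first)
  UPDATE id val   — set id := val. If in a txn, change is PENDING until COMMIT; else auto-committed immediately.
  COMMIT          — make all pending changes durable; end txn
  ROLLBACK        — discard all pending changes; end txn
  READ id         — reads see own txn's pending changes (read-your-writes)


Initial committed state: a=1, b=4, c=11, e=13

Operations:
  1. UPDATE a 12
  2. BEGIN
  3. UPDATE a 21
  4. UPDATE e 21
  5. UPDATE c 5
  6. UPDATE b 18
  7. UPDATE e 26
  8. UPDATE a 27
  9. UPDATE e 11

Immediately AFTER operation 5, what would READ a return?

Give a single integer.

Answer: 21

Derivation:
Initial committed: {a=1, b=4, c=11, e=13}
Op 1: UPDATE a=12 (auto-commit; committed a=12)
Op 2: BEGIN: in_txn=True, pending={}
Op 3: UPDATE a=21 (pending; pending now {a=21})
Op 4: UPDATE e=21 (pending; pending now {a=21, e=21})
Op 5: UPDATE c=5 (pending; pending now {a=21, c=5, e=21})
After op 5: visible(a) = 21 (pending={a=21, c=5, e=21}, committed={a=12, b=4, c=11, e=13})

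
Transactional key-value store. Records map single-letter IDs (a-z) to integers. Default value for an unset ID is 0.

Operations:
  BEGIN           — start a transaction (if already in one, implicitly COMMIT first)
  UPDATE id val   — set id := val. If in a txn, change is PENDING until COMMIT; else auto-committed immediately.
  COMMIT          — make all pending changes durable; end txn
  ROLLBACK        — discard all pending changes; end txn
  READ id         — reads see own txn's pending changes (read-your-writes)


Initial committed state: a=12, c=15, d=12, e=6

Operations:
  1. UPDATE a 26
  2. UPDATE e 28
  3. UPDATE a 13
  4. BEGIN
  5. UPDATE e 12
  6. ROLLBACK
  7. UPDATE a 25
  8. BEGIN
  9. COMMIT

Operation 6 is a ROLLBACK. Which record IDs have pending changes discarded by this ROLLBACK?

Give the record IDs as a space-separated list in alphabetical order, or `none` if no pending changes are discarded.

Answer: e

Derivation:
Initial committed: {a=12, c=15, d=12, e=6}
Op 1: UPDATE a=26 (auto-commit; committed a=26)
Op 2: UPDATE e=28 (auto-commit; committed e=28)
Op 3: UPDATE a=13 (auto-commit; committed a=13)
Op 4: BEGIN: in_txn=True, pending={}
Op 5: UPDATE e=12 (pending; pending now {e=12})
Op 6: ROLLBACK: discarded pending ['e']; in_txn=False
Op 7: UPDATE a=25 (auto-commit; committed a=25)
Op 8: BEGIN: in_txn=True, pending={}
Op 9: COMMIT: merged [] into committed; committed now {a=25, c=15, d=12, e=28}
ROLLBACK at op 6 discards: ['e']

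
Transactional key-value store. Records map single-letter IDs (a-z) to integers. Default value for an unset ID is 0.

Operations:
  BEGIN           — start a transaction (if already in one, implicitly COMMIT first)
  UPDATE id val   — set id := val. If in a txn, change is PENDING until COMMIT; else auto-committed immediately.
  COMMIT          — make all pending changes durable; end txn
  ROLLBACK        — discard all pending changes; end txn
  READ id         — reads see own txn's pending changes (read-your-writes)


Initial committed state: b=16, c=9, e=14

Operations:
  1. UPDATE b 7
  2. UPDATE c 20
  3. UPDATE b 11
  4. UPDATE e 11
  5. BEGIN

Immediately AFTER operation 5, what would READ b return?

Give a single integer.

Answer: 11

Derivation:
Initial committed: {b=16, c=9, e=14}
Op 1: UPDATE b=7 (auto-commit; committed b=7)
Op 2: UPDATE c=20 (auto-commit; committed c=20)
Op 3: UPDATE b=11 (auto-commit; committed b=11)
Op 4: UPDATE e=11 (auto-commit; committed e=11)
Op 5: BEGIN: in_txn=True, pending={}
After op 5: visible(b) = 11 (pending={}, committed={b=11, c=20, e=11})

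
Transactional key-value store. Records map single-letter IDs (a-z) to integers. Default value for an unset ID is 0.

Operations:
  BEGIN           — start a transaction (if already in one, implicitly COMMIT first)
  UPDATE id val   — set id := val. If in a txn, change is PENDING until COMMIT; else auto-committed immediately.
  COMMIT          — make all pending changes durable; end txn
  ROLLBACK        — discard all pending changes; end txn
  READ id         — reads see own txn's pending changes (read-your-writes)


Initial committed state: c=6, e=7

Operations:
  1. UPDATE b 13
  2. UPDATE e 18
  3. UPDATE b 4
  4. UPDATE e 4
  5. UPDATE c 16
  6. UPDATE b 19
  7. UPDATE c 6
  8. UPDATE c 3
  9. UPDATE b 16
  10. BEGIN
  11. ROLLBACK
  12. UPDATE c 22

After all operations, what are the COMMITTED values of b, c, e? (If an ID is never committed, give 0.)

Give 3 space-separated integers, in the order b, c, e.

Initial committed: {c=6, e=7}
Op 1: UPDATE b=13 (auto-commit; committed b=13)
Op 2: UPDATE e=18 (auto-commit; committed e=18)
Op 3: UPDATE b=4 (auto-commit; committed b=4)
Op 4: UPDATE e=4 (auto-commit; committed e=4)
Op 5: UPDATE c=16 (auto-commit; committed c=16)
Op 6: UPDATE b=19 (auto-commit; committed b=19)
Op 7: UPDATE c=6 (auto-commit; committed c=6)
Op 8: UPDATE c=3 (auto-commit; committed c=3)
Op 9: UPDATE b=16 (auto-commit; committed b=16)
Op 10: BEGIN: in_txn=True, pending={}
Op 11: ROLLBACK: discarded pending []; in_txn=False
Op 12: UPDATE c=22 (auto-commit; committed c=22)
Final committed: {b=16, c=22, e=4}

Answer: 16 22 4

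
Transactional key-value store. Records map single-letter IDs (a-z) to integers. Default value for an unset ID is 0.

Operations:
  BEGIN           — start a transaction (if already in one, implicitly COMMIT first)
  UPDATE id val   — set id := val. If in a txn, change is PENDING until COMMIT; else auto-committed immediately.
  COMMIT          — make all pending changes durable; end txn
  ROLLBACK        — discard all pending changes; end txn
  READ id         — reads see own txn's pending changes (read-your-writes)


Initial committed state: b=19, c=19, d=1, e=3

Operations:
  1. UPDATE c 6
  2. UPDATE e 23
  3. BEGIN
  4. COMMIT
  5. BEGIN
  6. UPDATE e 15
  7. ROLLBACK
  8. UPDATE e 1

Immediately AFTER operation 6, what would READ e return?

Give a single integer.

Answer: 15

Derivation:
Initial committed: {b=19, c=19, d=1, e=3}
Op 1: UPDATE c=6 (auto-commit; committed c=6)
Op 2: UPDATE e=23 (auto-commit; committed e=23)
Op 3: BEGIN: in_txn=True, pending={}
Op 4: COMMIT: merged [] into committed; committed now {b=19, c=6, d=1, e=23}
Op 5: BEGIN: in_txn=True, pending={}
Op 6: UPDATE e=15 (pending; pending now {e=15})
After op 6: visible(e) = 15 (pending={e=15}, committed={b=19, c=6, d=1, e=23})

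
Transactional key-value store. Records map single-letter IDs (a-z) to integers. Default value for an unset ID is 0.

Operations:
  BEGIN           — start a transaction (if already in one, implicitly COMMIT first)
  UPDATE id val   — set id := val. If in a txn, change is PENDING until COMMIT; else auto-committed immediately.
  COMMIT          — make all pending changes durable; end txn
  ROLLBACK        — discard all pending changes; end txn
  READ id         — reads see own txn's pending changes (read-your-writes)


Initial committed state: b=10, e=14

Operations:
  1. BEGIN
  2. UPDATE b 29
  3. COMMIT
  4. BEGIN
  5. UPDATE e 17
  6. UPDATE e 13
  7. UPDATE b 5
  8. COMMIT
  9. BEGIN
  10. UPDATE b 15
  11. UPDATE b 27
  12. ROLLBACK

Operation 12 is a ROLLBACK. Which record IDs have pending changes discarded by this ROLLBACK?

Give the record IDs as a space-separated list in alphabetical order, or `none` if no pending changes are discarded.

Initial committed: {b=10, e=14}
Op 1: BEGIN: in_txn=True, pending={}
Op 2: UPDATE b=29 (pending; pending now {b=29})
Op 3: COMMIT: merged ['b'] into committed; committed now {b=29, e=14}
Op 4: BEGIN: in_txn=True, pending={}
Op 5: UPDATE e=17 (pending; pending now {e=17})
Op 6: UPDATE e=13 (pending; pending now {e=13})
Op 7: UPDATE b=5 (pending; pending now {b=5, e=13})
Op 8: COMMIT: merged ['b', 'e'] into committed; committed now {b=5, e=13}
Op 9: BEGIN: in_txn=True, pending={}
Op 10: UPDATE b=15 (pending; pending now {b=15})
Op 11: UPDATE b=27 (pending; pending now {b=27})
Op 12: ROLLBACK: discarded pending ['b']; in_txn=False
ROLLBACK at op 12 discards: ['b']

Answer: b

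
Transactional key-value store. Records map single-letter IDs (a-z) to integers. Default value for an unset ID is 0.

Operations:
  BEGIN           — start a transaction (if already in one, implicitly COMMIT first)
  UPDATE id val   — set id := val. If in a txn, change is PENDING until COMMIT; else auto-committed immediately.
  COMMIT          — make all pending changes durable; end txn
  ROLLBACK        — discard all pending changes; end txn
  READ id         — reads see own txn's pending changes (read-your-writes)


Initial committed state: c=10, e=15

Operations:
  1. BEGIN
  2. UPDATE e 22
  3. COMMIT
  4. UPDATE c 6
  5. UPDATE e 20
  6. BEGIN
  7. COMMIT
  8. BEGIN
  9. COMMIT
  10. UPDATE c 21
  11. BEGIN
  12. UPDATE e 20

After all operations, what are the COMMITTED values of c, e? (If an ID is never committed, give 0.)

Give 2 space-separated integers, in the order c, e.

Answer: 21 20

Derivation:
Initial committed: {c=10, e=15}
Op 1: BEGIN: in_txn=True, pending={}
Op 2: UPDATE e=22 (pending; pending now {e=22})
Op 3: COMMIT: merged ['e'] into committed; committed now {c=10, e=22}
Op 4: UPDATE c=6 (auto-commit; committed c=6)
Op 5: UPDATE e=20 (auto-commit; committed e=20)
Op 6: BEGIN: in_txn=True, pending={}
Op 7: COMMIT: merged [] into committed; committed now {c=6, e=20}
Op 8: BEGIN: in_txn=True, pending={}
Op 9: COMMIT: merged [] into committed; committed now {c=6, e=20}
Op 10: UPDATE c=21 (auto-commit; committed c=21)
Op 11: BEGIN: in_txn=True, pending={}
Op 12: UPDATE e=20 (pending; pending now {e=20})
Final committed: {c=21, e=20}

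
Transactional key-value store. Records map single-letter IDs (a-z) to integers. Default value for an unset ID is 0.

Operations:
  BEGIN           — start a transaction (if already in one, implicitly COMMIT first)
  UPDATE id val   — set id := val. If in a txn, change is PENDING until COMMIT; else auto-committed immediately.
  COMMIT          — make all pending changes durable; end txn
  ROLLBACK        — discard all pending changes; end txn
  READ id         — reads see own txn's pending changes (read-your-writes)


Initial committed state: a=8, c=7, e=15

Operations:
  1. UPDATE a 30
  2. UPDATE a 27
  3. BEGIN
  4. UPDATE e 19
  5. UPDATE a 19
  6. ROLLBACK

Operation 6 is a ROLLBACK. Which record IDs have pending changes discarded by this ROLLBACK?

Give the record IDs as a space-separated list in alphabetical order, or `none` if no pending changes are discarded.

Answer: a e

Derivation:
Initial committed: {a=8, c=7, e=15}
Op 1: UPDATE a=30 (auto-commit; committed a=30)
Op 2: UPDATE a=27 (auto-commit; committed a=27)
Op 3: BEGIN: in_txn=True, pending={}
Op 4: UPDATE e=19 (pending; pending now {e=19})
Op 5: UPDATE a=19 (pending; pending now {a=19, e=19})
Op 6: ROLLBACK: discarded pending ['a', 'e']; in_txn=False
ROLLBACK at op 6 discards: ['a', 'e']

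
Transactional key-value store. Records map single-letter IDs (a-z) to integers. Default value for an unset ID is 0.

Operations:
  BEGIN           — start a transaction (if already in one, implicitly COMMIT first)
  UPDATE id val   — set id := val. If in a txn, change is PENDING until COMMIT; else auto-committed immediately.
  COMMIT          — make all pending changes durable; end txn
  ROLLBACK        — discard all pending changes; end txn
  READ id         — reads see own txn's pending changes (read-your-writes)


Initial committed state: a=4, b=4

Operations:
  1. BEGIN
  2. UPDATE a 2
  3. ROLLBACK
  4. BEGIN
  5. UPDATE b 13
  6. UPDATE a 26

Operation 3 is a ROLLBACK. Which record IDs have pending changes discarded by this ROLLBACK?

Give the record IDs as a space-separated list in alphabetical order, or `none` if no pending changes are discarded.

Answer: a

Derivation:
Initial committed: {a=4, b=4}
Op 1: BEGIN: in_txn=True, pending={}
Op 2: UPDATE a=2 (pending; pending now {a=2})
Op 3: ROLLBACK: discarded pending ['a']; in_txn=False
Op 4: BEGIN: in_txn=True, pending={}
Op 5: UPDATE b=13 (pending; pending now {b=13})
Op 6: UPDATE a=26 (pending; pending now {a=26, b=13})
ROLLBACK at op 3 discards: ['a']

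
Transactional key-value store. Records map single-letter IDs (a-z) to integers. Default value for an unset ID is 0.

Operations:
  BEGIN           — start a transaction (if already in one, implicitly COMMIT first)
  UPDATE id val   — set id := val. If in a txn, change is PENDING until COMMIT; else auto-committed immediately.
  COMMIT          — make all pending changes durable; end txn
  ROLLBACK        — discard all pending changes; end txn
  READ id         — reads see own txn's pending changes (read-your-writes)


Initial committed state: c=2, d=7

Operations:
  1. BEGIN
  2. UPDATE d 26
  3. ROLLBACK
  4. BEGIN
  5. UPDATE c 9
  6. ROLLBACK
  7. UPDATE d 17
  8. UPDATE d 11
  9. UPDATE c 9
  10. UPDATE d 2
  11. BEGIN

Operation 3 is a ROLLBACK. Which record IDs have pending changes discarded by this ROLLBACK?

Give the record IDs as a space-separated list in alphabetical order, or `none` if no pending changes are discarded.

Initial committed: {c=2, d=7}
Op 1: BEGIN: in_txn=True, pending={}
Op 2: UPDATE d=26 (pending; pending now {d=26})
Op 3: ROLLBACK: discarded pending ['d']; in_txn=False
Op 4: BEGIN: in_txn=True, pending={}
Op 5: UPDATE c=9 (pending; pending now {c=9})
Op 6: ROLLBACK: discarded pending ['c']; in_txn=False
Op 7: UPDATE d=17 (auto-commit; committed d=17)
Op 8: UPDATE d=11 (auto-commit; committed d=11)
Op 9: UPDATE c=9 (auto-commit; committed c=9)
Op 10: UPDATE d=2 (auto-commit; committed d=2)
Op 11: BEGIN: in_txn=True, pending={}
ROLLBACK at op 3 discards: ['d']

Answer: d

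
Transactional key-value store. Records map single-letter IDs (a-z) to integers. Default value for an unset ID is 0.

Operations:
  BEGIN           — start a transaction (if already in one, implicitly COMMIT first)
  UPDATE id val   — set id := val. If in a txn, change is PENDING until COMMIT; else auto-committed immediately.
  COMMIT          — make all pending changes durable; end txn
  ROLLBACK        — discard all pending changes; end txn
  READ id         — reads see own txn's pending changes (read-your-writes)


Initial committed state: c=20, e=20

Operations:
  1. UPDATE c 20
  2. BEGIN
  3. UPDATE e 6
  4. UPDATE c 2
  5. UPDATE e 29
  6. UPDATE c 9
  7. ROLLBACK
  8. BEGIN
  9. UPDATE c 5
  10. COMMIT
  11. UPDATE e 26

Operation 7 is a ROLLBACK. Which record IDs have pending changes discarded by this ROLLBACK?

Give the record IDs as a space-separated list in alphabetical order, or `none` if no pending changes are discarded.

Answer: c e

Derivation:
Initial committed: {c=20, e=20}
Op 1: UPDATE c=20 (auto-commit; committed c=20)
Op 2: BEGIN: in_txn=True, pending={}
Op 3: UPDATE e=6 (pending; pending now {e=6})
Op 4: UPDATE c=2 (pending; pending now {c=2, e=6})
Op 5: UPDATE e=29 (pending; pending now {c=2, e=29})
Op 6: UPDATE c=9 (pending; pending now {c=9, e=29})
Op 7: ROLLBACK: discarded pending ['c', 'e']; in_txn=False
Op 8: BEGIN: in_txn=True, pending={}
Op 9: UPDATE c=5 (pending; pending now {c=5})
Op 10: COMMIT: merged ['c'] into committed; committed now {c=5, e=20}
Op 11: UPDATE e=26 (auto-commit; committed e=26)
ROLLBACK at op 7 discards: ['c', 'e']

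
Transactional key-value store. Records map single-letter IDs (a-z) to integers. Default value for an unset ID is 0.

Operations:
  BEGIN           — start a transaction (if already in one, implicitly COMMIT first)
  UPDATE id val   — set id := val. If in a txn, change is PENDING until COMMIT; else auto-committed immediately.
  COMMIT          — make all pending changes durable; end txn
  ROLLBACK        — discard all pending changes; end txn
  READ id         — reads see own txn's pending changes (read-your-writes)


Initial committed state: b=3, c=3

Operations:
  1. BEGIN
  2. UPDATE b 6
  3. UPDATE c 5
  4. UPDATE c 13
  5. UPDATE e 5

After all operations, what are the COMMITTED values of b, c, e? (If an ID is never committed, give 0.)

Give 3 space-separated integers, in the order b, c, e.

Initial committed: {b=3, c=3}
Op 1: BEGIN: in_txn=True, pending={}
Op 2: UPDATE b=6 (pending; pending now {b=6})
Op 3: UPDATE c=5 (pending; pending now {b=6, c=5})
Op 4: UPDATE c=13 (pending; pending now {b=6, c=13})
Op 5: UPDATE e=5 (pending; pending now {b=6, c=13, e=5})
Final committed: {b=3, c=3}

Answer: 3 3 0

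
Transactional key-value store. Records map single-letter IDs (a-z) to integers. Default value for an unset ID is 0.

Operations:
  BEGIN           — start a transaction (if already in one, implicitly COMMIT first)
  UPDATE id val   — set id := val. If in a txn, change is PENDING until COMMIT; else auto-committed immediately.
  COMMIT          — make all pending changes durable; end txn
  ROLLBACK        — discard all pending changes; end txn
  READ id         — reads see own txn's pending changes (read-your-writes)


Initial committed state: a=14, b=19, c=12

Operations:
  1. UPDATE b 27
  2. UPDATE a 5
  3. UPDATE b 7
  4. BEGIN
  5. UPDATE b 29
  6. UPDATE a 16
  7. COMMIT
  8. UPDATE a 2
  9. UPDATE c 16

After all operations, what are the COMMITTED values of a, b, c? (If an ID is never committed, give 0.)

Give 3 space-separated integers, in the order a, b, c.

Initial committed: {a=14, b=19, c=12}
Op 1: UPDATE b=27 (auto-commit; committed b=27)
Op 2: UPDATE a=5 (auto-commit; committed a=5)
Op 3: UPDATE b=7 (auto-commit; committed b=7)
Op 4: BEGIN: in_txn=True, pending={}
Op 5: UPDATE b=29 (pending; pending now {b=29})
Op 6: UPDATE a=16 (pending; pending now {a=16, b=29})
Op 7: COMMIT: merged ['a', 'b'] into committed; committed now {a=16, b=29, c=12}
Op 8: UPDATE a=2 (auto-commit; committed a=2)
Op 9: UPDATE c=16 (auto-commit; committed c=16)
Final committed: {a=2, b=29, c=16}

Answer: 2 29 16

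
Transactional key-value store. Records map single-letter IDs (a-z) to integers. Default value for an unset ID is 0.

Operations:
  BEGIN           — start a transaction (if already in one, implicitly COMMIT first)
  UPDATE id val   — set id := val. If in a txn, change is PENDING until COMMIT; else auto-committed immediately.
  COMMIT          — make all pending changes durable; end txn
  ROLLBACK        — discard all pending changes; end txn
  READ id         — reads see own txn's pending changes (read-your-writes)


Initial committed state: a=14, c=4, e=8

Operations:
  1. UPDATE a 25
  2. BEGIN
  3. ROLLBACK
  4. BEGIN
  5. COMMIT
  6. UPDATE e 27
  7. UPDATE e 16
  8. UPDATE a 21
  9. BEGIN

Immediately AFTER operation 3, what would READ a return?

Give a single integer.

Initial committed: {a=14, c=4, e=8}
Op 1: UPDATE a=25 (auto-commit; committed a=25)
Op 2: BEGIN: in_txn=True, pending={}
Op 3: ROLLBACK: discarded pending []; in_txn=False
After op 3: visible(a) = 25 (pending={}, committed={a=25, c=4, e=8})

Answer: 25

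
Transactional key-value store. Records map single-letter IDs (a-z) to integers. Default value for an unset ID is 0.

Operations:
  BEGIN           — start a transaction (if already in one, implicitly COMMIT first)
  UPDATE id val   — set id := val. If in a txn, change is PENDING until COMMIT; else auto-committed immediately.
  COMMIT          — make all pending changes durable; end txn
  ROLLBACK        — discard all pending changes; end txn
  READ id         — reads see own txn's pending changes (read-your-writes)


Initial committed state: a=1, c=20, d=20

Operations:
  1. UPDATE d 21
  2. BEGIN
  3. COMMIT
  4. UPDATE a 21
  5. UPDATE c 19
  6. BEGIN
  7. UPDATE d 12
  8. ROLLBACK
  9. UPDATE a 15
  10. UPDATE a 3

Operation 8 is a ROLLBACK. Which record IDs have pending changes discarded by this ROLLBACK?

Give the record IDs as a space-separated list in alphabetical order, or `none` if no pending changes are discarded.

Initial committed: {a=1, c=20, d=20}
Op 1: UPDATE d=21 (auto-commit; committed d=21)
Op 2: BEGIN: in_txn=True, pending={}
Op 3: COMMIT: merged [] into committed; committed now {a=1, c=20, d=21}
Op 4: UPDATE a=21 (auto-commit; committed a=21)
Op 5: UPDATE c=19 (auto-commit; committed c=19)
Op 6: BEGIN: in_txn=True, pending={}
Op 7: UPDATE d=12 (pending; pending now {d=12})
Op 8: ROLLBACK: discarded pending ['d']; in_txn=False
Op 9: UPDATE a=15 (auto-commit; committed a=15)
Op 10: UPDATE a=3 (auto-commit; committed a=3)
ROLLBACK at op 8 discards: ['d']

Answer: d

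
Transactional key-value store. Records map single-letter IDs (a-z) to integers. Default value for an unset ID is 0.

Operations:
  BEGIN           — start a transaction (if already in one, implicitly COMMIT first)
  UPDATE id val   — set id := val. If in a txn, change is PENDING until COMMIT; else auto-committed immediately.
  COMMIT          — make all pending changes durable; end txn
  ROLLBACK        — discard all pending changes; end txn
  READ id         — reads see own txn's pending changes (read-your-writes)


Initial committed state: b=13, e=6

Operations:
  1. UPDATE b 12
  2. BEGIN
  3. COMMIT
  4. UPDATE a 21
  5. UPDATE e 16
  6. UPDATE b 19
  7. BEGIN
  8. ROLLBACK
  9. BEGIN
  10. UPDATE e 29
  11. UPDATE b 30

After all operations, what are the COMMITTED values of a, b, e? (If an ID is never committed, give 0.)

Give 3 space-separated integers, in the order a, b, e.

Initial committed: {b=13, e=6}
Op 1: UPDATE b=12 (auto-commit; committed b=12)
Op 2: BEGIN: in_txn=True, pending={}
Op 3: COMMIT: merged [] into committed; committed now {b=12, e=6}
Op 4: UPDATE a=21 (auto-commit; committed a=21)
Op 5: UPDATE e=16 (auto-commit; committed e=16)
Op 6: UPDATE b=19 (auto-commit; committed b=19)
Op 7: BEGIN: in_txn=True, pending={}
Op 8: ROLLBACK: discarded pending []; in_txn=False
Op 9: BEGIN: in_txn=True, pending={}
Op 10: UPDATE e=29 (pending; pending now {e=29})
Op 11: UPDATE b=30 (pending; pending now {b=30, e=29})
Final committed: {a=21, b=19, e=16}

Answer: 21 19 16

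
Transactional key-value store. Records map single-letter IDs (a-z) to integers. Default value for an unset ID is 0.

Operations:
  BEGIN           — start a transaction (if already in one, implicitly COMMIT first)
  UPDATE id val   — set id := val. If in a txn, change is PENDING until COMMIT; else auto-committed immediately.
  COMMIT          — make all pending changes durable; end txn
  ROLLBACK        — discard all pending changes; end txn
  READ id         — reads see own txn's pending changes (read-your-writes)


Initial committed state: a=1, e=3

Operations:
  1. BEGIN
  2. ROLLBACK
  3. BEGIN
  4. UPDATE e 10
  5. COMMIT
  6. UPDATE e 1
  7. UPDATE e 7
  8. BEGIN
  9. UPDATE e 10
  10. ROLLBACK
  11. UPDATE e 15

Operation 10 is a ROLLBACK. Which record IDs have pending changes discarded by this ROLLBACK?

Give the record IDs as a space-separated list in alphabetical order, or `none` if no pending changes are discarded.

Answer: e

Derivation:
Initial committed: {a=1, e=3}
Op 1: BEGIN: in_txn=True, pending={}
Op 2: ROLLBACK: discarded pending []; in_txn=False
Op 3: BEGIN: in_txn=True, pending={}
Op 4: UPDATE e=10 (pending; pending now {e=10})
Op 5: COMMIT: merged ['e'] into committed; committed now {a=1, e=10}
Op 6: UPDATE e=1 (auto-commit; committed e=1)
Op 7: UPDATE e=7 (auto-commit; committed e=7)
Op 8: BEGIN: in_txn=True, pending={}
Op 9: UPDATE e=10 (pending; pending now {e=10})
Op 10: ROLLBACK: discarded pending ['e']; in_txn=False
Op 11: UPDATE e=15 (auto-commit; committed e=15)
ROLLBACK at op 10 discards: ['e']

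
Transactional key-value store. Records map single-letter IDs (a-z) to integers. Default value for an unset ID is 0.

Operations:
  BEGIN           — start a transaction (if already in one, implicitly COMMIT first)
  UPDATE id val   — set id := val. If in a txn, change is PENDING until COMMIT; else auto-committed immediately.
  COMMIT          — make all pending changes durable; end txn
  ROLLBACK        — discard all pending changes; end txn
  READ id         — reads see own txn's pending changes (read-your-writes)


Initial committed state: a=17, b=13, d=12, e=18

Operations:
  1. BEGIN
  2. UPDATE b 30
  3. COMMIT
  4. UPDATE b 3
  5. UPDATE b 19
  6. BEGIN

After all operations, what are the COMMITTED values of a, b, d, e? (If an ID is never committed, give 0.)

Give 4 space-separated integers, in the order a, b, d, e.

Initial committed: {a=17, b=13, d=12, e=18}
Op 1: BEGIN: in_txn=True, pending={}
Op 2: UPDATE b=30 (pending; pending now {b=30})
Op 3: COMMIT: merged ['b'] into committed; committed now {a=17, b=30, d=12, e=18}
Op 4: UPDATE b=3 (auto-commit; committed b=3)
Op 5: UPDATE b=19 (auto-commit; committed b=19)
Op 6: BEGIN: in_txn=True, pending={}
Final committed: {a=17, b=19, d=12, e=18}

Answer: 17 19 12 18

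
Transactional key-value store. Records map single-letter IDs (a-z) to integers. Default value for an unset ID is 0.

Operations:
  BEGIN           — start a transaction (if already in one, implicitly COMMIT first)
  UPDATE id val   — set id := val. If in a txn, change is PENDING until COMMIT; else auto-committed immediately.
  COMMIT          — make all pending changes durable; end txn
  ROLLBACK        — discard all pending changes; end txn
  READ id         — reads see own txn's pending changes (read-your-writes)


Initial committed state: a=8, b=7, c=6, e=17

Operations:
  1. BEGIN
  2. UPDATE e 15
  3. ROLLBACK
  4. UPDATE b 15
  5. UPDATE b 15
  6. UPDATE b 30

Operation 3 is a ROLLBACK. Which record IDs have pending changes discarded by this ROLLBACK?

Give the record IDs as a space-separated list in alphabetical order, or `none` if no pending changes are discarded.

Initial committed: {a=8, b=7, c=6, e=17}
Op 1: BEGIN: in_txn=True, pending={}
Op 2: UPDATE e=15 (pending; pending now {e=15})
Op 3: ROLLBACK: discarded pending ['e']; in_txn=False
Op 4: UPDATE b=15 (auto-commit; committed b=15)
Op 5: UPDATE b=15 (auto-commit; committed b=15)
Op 6: UPDATE b=30 (auto-commit; committed b=30)
ROLLBACK at op 3 discards: ['e']

Answer: e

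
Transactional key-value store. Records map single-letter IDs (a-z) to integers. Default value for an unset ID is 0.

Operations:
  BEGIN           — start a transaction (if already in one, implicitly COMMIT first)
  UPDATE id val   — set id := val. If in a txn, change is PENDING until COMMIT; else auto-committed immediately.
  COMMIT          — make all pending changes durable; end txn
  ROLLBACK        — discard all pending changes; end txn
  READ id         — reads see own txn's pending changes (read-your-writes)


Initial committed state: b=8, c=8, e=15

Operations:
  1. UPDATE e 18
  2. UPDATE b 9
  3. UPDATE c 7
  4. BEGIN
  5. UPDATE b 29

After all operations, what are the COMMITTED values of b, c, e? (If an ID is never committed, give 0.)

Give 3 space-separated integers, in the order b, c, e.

Initial committed: {b=8, c=8, e=15}
Op 1: UPDATE e=18 (auto-commit; committed e=18)
Op 2: UPDATE b=9 (auto-commit; committed b=9)
Op 3: UPDATE c=7 (auto-commit; committed c=7)
Op 4: BEGIN: in_txn=True, pending={}
Op 5: UPDATE b=29 (pending; pending now {b=29})
Final committed: {b=9, c=7, e=18}

Answer: 9 7 18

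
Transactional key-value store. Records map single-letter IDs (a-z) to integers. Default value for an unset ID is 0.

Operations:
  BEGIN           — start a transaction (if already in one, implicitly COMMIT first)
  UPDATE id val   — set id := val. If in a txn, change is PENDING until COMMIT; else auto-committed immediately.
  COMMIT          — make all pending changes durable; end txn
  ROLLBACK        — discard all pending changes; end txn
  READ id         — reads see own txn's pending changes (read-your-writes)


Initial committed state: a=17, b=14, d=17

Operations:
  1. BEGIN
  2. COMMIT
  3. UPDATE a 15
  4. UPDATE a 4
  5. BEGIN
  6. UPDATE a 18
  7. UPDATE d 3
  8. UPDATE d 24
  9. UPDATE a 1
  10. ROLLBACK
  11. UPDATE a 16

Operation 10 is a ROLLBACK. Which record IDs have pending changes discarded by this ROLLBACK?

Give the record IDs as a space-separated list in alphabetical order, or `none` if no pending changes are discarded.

Answer: a d

Derivation:
Initial committed: {a=17, b=14, d=17}
Op 1: BEGIN: in_txn=True, pending={}
Op 2: COMMIT: merged [] into committed; committed now {a=17, b=14, d=17}
Op 3: UPDATE a=15 (auto-commit; committed a=15)
Op 4: UPDATE a=4 (auto-commit; committed a=4)
Op 5: BEGIN: in_txn=True, pending={}
Op 6: UPDATE a=18 (pending; pending now {a=18})
Op 7: UPDATE d=3 (pending; pending now {a=18, d=3})
Op 8: UPDATE d=24 (pending; pending now {a=18, d=24})
Op 9: UPDATE a=1 (pending; pending now {a=1, d=24})
Op 10: ROLLBACK: discarded pending ['a', 'd']; in_txn=False
Op 11: UPDATE a=16 (auto-commit; committed a=16)
ROLLBACK at op 10 discards: ['a', 'd']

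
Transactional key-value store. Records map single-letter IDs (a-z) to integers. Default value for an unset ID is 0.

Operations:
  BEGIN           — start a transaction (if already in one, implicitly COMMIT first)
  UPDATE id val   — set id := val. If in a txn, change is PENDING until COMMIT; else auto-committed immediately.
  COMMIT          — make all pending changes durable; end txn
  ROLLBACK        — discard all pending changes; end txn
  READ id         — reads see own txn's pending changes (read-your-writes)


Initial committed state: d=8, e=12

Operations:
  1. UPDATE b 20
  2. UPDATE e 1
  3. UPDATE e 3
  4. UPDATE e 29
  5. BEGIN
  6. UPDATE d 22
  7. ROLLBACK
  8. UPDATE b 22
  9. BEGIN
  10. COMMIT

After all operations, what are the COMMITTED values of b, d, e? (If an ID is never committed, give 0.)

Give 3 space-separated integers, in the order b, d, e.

Initial committed: {d=8, e=12}
Op 1: UPDATE b=20 (auto-commit; committed b=20)
Op 2: UPDATE e=1 (auto-commit; committed e=1)
Op 3: UPDATE e=3 (auto-commit; committed e=3)
Op 4: UPDATE e=29 (auto-commit; committed e=29)
Op 5: BEGIN: in_txn=True, pending={}
Op 6: UPDATE d=22 (pending; pending now {d=22})
Op 7: ROLLBACK: discarded pending ['d']; in_txn=False
Op 8: UPDATE b=22 (auto-commit; committed b=22)
Op 9: BEGIN: in_txn=True, pending={}
Op 10: COMMIT: merged [] into committed; committed now {b=22, d=8, e=29}
Final committed: {b=22, d=8, e=29}

Answer: 22 8 29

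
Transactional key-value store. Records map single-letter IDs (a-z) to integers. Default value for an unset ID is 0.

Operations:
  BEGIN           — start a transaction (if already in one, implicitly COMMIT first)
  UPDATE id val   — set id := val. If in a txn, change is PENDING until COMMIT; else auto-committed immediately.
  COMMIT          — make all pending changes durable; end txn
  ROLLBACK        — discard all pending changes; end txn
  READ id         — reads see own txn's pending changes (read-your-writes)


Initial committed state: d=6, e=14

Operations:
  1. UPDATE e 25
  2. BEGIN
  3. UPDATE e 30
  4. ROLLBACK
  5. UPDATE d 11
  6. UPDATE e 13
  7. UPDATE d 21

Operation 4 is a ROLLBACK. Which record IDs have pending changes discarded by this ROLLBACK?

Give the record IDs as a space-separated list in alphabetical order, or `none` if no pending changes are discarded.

Answer: e

Derivation:
Initial committed: {d=6, e=14}
Op 1: UPDATE e=25 (auto-commit; committed e=25)
Op 2: BEGIN: in_txn=True, pending={}
Op 3: UPDATE e=30 (pending; pending now {e=30})
Op 4: ROLLBACK: discarded pending ['e']; in_txn=False
Op 5: UPDATE d=11 (auto-commit; committed d=11)
Op 6: UPDATE e=13 (auto-commit; committed e=13)
Op 7: UPDATE d=21 (auto-commit; committed d=21)
ROLLBACK at op 4 discards: ['e']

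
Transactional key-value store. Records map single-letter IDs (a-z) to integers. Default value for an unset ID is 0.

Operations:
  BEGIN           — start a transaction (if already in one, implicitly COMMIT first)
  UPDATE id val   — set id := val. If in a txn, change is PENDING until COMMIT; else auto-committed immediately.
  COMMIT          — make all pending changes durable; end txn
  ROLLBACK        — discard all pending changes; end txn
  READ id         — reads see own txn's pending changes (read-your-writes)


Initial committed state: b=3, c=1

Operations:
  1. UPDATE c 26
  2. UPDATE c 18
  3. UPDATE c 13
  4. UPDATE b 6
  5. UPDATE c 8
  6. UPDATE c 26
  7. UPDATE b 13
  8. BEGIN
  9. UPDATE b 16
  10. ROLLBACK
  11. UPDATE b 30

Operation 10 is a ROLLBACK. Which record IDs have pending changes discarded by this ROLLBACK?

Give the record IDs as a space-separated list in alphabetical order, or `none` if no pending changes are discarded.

Answer: b

Derivation:
Initial committed: {b=3, c=1}
Op 1: UPDATE c=26 (auto-commit; committed c=26)
Op 2: UPDATE c=18 (auto-commit; committed c=18)
Op 3: UPDATE c=13 (auto-commit; committed c=13)
Op 4: UPDATE b=6 (auto-commit; committed b=6)
Op 5: UPDATE c=8 (auto-commit; committed c=8)
Op 6: UPDATE c=26 (auto-commit; committed c=26)
Op 7: UPDATE b=13 (auto-commit; committed b=13)
Op 8: BEGIN: in_txn=True, pending={}
Op 9: UPDATE b=16 (pending; pending now {b=16})
Op 10: ROLLBACK: discarded pending ['b']; in_txn=False
Op 11: UPDATE b=30 (auto-commit; committed b=30)
ROLLBACK at op 10 discards: ['b']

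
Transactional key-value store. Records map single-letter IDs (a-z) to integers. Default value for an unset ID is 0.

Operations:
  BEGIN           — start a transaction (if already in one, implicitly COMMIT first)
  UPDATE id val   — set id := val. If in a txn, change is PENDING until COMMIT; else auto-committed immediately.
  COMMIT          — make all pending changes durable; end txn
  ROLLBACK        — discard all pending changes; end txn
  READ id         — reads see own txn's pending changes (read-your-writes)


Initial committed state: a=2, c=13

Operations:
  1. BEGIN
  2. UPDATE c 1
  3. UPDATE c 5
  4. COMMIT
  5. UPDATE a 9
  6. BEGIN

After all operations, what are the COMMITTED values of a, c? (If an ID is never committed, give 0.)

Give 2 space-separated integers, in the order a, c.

Answer: 9 5

Derivation:
Initial committed: {a=2, c=13}
Op 1: BEGIN: in_txn=True, pending={}
Op 2: UPDATE c=1 (pending; pending now {c=1})
Op 3: UPDATE c=5 (pending; pending now {c=5})
Op 4: COMMIT: merged ['c'] into committed; committed now {a=2, c=5}
Op 5: UPDATE a=9 (auto-commit; committed a=9)
Op 6: BEGIN: in_txn=True, pending={}
Final committed: {a=9, c=5}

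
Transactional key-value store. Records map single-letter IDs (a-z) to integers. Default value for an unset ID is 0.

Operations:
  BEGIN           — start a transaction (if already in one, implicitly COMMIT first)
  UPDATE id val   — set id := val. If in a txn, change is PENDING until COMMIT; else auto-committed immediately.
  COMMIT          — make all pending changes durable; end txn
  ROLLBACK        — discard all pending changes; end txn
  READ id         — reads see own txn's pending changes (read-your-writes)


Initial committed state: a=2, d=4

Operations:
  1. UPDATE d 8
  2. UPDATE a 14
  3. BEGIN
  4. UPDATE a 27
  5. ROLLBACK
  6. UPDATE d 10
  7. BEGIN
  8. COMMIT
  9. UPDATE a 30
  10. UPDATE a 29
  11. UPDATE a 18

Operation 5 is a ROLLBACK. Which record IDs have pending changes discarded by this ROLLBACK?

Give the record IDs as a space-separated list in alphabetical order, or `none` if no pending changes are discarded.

Initial committed: {a=2, d=4}
Op 1: UPDATE d=8 (auto-commit; committed d=8)
Op 2: UPDATE a=14 (auto-commit; committed a=14)
Op 3: BEGIN: in_txn=True, pending={}
Op 4: UPDATE a=27 (pending; pending now {a=27})
Op 5: ROLLBACK: discarded pending ['a']; in_txn=False
Op 6: UPDATE d=10 (auto-commit; committed d=10)
Op 7: BEGIN: in_txn=True, pending={}
Op 8: COMMIT: merged [] into committed; committed now {a=14, d=10}
Op 9: UPDATE a=30 (auto-commit; committed a=30)
Op 10: UPDATE a=29 (auto-commit; committed a=29)
Op 11: UPDATE a=18 (auto-commit; committed a=18)
ROLLBACK at op 5 discards: ['a']

Answer: a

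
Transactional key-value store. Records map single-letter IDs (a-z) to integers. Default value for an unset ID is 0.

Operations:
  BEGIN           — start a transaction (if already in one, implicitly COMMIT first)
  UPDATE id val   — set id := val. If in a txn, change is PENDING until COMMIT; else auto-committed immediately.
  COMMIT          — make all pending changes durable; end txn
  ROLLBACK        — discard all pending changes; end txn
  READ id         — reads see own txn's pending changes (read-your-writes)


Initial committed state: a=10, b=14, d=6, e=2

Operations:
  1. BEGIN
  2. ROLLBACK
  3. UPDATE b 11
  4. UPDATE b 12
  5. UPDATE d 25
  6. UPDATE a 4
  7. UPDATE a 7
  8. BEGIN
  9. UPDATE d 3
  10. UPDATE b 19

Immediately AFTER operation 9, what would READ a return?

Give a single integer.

Answer: 7

Derivation:
Initial committed: {a=10, b=14, d=6, e=2}
Op 1: BEGIN: in_txn=True, pending={}
Op 2: ROLLBACK: discarded pending []; in_txn=False
Op 3: UPDATE b=11 (auto-commit; committed b=11)
Op 4: UPDATE b=12 (auto-commit; committed b=12)
Op 5: UPDATE d=25 (auto-commit; committed d=25)
Op 6: UPDATE a=4 (auto-commit; committed a=4)
Op 7: UPDATE a=7 (auto-commit; committed a=7)
Op 8: BEGIN: in_txn=True, pending={}
Op 9: UPDATE d=3 (pending; pending now {d=3})
After op 9: visible(a) = 7 (pending={d=3}, committed={a=7, b=12, d=25, e=2})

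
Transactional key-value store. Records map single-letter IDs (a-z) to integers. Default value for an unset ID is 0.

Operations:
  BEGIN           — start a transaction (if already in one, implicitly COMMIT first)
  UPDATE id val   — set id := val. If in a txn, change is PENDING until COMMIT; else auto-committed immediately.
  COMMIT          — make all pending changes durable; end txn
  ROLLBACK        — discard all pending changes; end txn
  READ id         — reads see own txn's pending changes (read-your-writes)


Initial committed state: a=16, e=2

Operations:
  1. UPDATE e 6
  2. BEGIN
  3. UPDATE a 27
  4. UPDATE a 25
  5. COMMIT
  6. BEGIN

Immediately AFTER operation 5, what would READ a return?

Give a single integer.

Initial committed: {a=16, e=2}
Op 1: UPDATE e=6 (auto-commit; committed e=6)
Op 2: BEGIN: in_txn=True, pending={}
Op 3: UPDATE a=27 (pending; pending now {a=27})
Op 4: UPDATE a=25 (pending; pending now {a=25})
Op 5: COMMIT: merged ['a'] into committed; committed now {a=25, e=6}
After op 5: visible(a) = 25 (pending={}, committed={a=25, e=6})

Answer: 25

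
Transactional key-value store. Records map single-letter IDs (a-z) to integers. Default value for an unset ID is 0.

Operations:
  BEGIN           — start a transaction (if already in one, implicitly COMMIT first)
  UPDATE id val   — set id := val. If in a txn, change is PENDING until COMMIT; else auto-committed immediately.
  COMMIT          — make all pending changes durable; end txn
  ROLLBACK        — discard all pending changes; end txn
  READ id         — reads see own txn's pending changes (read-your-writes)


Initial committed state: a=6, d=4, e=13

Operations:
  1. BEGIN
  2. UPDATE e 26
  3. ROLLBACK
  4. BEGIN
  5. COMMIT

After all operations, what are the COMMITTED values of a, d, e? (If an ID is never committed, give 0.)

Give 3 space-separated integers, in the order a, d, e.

Initial committed: {a=6, d=4, e=13}
Op 1: BEGIN: in_txn=True, pending={}
Op 2: UPDATE e=26 (pending; pending now {e=26})
Op 3: ROLLBACK: discarded pending ['e']; in_txn=False
Op 4: BEGIN: in_txn=True, pending={}
Op 5: COMMIT: merged [] into committed; committed now {a=6, d=4, e=13}
Final committed: {a=6, d=4, e=13}

Answer: 6 4 13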